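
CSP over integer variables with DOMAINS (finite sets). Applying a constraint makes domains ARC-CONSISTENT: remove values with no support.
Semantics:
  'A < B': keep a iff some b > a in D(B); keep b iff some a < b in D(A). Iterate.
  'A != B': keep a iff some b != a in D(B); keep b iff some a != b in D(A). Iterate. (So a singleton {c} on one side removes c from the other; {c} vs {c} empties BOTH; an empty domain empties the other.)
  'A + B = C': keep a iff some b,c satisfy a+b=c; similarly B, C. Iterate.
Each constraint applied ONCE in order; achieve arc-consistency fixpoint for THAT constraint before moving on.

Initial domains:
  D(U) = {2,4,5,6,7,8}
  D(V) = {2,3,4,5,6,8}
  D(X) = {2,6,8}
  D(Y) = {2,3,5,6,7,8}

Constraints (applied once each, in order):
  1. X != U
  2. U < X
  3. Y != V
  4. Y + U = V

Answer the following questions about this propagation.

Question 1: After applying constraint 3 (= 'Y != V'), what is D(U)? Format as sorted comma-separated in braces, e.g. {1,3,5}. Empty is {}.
Answer: {2,4,5,6,7}

Derivation:
Constraint 1 (X != U) on D(X)={2,6,8} D(U)={2,4,5,6,7,8}: no change
Constraint 2 (U < X) on D(U)={2,4,5,6,7,8} D(X)={2,6,8}: U {2,4,5,6,7,8}->{2,4,5,6,7}; X {2,6,8}->{6,8}
Constraint 3 (Y != V) on D(Y)={2,3,5,6,7,8} D(V)={2,3,4,5,6,8}: no change
So after constraint 3: D(U) = {2,4,5,6,7}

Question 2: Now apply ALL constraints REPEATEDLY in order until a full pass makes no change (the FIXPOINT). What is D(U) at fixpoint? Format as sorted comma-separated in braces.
pass 0 (initial): D(U)={2,4,5,6,7,8}
pass 1: U {2,4,5,6,7,8}->{2,4,5,6}; V {2,3,4,5,6,8}->{4,5,6,8}; X {2,6,8}->{6,8}; Y {2,3,5,6,7,8}->{2,3,6}
pass 2: no change
Fixpoint after 2 passes: D(U) = {2,4,5,6}

Answer: {2,4,5,6}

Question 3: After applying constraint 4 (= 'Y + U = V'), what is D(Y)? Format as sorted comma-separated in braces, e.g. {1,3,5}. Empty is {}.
Constraint 1 (X != U) on D(X)={2,6,8} D(U)={2,4,5,6,7,8}: no change
Constraint 2 (U < X) on D(U)={2,4,5,6,7,8} D(X)={2,6,8}: U {2,4,5,6,7,8}->{2,4,5,6,7}; X {2,6,8}->{6,8}
Constraint 3 (Y != V) on D(Y)={2,3,5,6,7,8} D(V)={2,3,4,5,6,8}: no change
Constraint 4 (Y + U = V) on D(Y)={2,3,5,6,7,8} D(U)={2,4,5,6,7} D(V)={2,3,4,5,6,8}: Y {2,3,5,6,7,8}->{2,3,6}; U {2,4,5,6,7}->{2,4,5,6}; V {2,3,4,5,6,8}->{4,5,6,8}
So after constraint 4: D(Y) = {2,3,6}

Answer: {2,3,6}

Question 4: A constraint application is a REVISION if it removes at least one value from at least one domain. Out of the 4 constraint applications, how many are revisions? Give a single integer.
Answer: 2

Derivation:
Constraint 1 (X != U) on D(X)={2,6,8} D(U)={2,4,5,6,7,8}: no change => not a revision
Constraint 2 (U < X) on D(U)={2,4,5,6,7,8} D(X)={2,6,8}: U {2,4,5,6,7,8}->{2,4,5,6,7}; X {2,6,8}->{6,8} => REVISION
Constraint 3 (Y != V) on D(Y)={2,3,5,6,7,8} D(V)={2,3,4,5,6,8}: no change => not a revision
Constraint 4 (Y + U = V) on D(Y)={2,3,5,6,7,8} D(U)={2,4,5,6,7} D(V)={2,3,4,5,6,8}: Y {2,3,5,6,7,8}->{2,3,6}; U {2,4,5,6,7}->{2,4,5,6}; V {2,3,4,5,6,8}->{4,5,6,8} => REVISION
Total revisions = 2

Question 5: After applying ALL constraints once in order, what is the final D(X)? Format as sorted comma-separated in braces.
Answer: {6,8}

Derivation:
Constraint 1 (X != U) on D(X)={2,6,8} D(U)={2,4,5,6,7,8}: no change
Constraint 2 (U < X) on D(U)={2,4,5,6,7,8} D(X)={2,6,8}: U {2,4,5,6,7,8}->{2,4,5,6,7}; X {2,6,8}->{6,8}
Constraint 3 (Y != V) on D(Y)={2,3,5,6,7,8} D(V)={2,3,4,5,6,8}: no change
Constraint 4 (Y + U = V) on D(Y)={2,3,5,6,7,8} D(U)={2,4,5,6,7} D(V)={2,3,4,5,6,8}: Y {2,3,5,6,7,8}->{2,3,6}; U {2,4,5,6,7}->{2,4,5,6}; V {2,3,4,5,6,8}->{4,5,6,8}
So after all 4 constraints: D(X) = {6,8}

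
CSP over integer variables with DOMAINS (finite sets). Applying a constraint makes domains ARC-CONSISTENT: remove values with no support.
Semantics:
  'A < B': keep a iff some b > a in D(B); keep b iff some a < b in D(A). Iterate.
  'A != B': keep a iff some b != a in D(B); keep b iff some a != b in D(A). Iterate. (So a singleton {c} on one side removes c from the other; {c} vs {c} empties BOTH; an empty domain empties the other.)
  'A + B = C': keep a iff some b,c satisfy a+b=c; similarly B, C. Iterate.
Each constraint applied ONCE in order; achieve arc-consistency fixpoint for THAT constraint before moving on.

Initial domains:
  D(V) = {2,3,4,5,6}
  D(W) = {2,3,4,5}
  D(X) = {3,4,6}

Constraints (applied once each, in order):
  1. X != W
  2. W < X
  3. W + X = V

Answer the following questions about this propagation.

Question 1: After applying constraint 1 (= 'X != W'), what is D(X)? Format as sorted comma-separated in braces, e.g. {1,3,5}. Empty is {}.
Constraint 1 (X != W) on D(X)={3,4,6} D(W)={2,3,4,5}: no change
So after constraint 1: D(X) = {3,4,6}

Answer: {3,4,6}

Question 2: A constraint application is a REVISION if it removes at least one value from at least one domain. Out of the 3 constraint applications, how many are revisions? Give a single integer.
Constraint 1 (X != W) on D(X)={3,4,6} D(W)={2,3,4,5}: no change => not a revision
Constraint 2 (W < X) on D(W)={2,3,4,5} D(X)={3,4,6}: no change => not a revision
Constraint 3 (W + X = V) on D(W)={2,3,4,5} D(X)={3,4,6} D(V)={2,3,4,5,6}: W {2,3,4,5}->{2,3}; X {3,4,6}->{3,4}; V {2,3,4,5,6}->{5,6} => REVISION
Total revisions = 1

Answer: 1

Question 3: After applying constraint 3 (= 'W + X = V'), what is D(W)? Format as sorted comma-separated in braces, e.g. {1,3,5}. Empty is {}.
Answer: {2,3}

Derivation:
Constraint 1 (X != W) on D(X)={3,4,6} D(W)={2,3,4,5}: no change
Constraint 2 (W < X) on D(W)={2,3,4,5} D(X)={3,4,6}: no change
Constraint 3 (W + X = V) on D(W)={2,3,4,5} D(X)={3,4,6} D(V)={2,3,4,5,6}: W {2,3,4,5}->{2,3}; X {3,4,6}->{3,4}; V {2,3,4,5,6}->{5,6}
So after constraint 3: D(W) = {2,3}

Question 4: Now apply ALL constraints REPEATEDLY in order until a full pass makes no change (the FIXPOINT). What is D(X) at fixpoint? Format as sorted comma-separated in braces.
Answer: {3,4}

Derivation:
pass 0 (initial): D(X)={3,4,6}
pass 1: V {2,3,4,5,6}->{5,6}; W {2,3,4,5}->{2,3}; X {3,4,6}->{3,4}
pass 2: no change
Fixpoint after 2 passes: D(X) = {3,4}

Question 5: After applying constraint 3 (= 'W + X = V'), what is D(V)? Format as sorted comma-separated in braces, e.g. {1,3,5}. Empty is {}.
Answer: {5,6}

Derivation:
Constraint 1 (X != W) on D(X)={3,4,6} D(W)={2,3,4,5}: no change
Constraint 2 (W < X) on D(W)={2,3,4,5} D(X)={3,4,6}: no change
Constraint 3 (W + X = V) on D(W)={2,3,4,5} D(X)={3,4,6} D(V)={2,3,4,5,6}: W {2,3,4,5}->{2,3}; X {3,4,6}->{3,4}; V {2,3,4,5,6}->{5,6}
So after constraint 3: D(V) = {5,6}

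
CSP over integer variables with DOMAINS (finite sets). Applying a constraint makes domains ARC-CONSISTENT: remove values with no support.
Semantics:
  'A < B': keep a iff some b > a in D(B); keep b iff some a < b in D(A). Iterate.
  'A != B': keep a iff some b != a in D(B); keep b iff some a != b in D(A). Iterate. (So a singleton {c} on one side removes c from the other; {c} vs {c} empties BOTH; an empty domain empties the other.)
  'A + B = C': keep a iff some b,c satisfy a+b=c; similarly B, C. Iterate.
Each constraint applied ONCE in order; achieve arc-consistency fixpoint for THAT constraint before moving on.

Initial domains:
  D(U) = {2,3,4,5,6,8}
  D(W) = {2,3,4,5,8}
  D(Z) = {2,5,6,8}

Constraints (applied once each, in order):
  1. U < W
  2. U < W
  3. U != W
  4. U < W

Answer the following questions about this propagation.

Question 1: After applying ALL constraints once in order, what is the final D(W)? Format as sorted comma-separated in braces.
Answer: {3,4,5,8}

Derivation:
Constraint 1 (U < W) on D(U)={2,3,4,5,6,8} D(W)={2,3,4,5,8}: U {2,3,4,5,6,8}->{2,3,4,5,6}; W {2,3,4,5,8}->{3,4,5,8}
Constraint 2 (U < W) on D(U)={2,3,4,5,6} D(W)={3,4,5,8}: no change
Constraint 3 (U != W) on D(U)={2,3,4,5,6} D(W)={3,4,5,8}: no change
Constraint 4 (U < W) on D(U)={2,3,4,5,6} D(W)={3,4,5,8}: no change
So after all 4 constraints: D(W) = {3,4,5,8}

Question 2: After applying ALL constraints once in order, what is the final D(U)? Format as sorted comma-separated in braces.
Constraint 1 (U < W) on D(U)={2,3,4,5,6,8} D(W)={2,3,4,5,8}: U {2,3,4,5,6,8}->{2,3,4,5,6}; W {2,3,4,5,8}->{3,4,5,8}
Constraint 2 (U < W) on D(U)={2,3,4,5,6} D(W)={3,4,5,8}: no change
Constraint 3 (U != W) on D(U)={2,3,4,5,6} D(W)={3,4,5,8}: no change
Constraint 4 (U < W) on D(U)={2,3,4,5,6} D(W)={3,4,5,8}: no change
So after all 4 constraints: D(U) = {2,3,4,5,6}

Answer: {2,3,4,5,6}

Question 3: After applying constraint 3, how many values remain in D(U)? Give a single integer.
Answer: 5

Derivation:
Constraint 1 (U < W) on D(U)={2,3,4,5,6,8} D(W)={2,3,4,5,8}: U {2,3,4,5,6,8}->{2,3,4,5,6}; W {2,3,4,5,8}->{3,4,5,8}
Constraint 2 (U < W) on D(U)={2,3,4,5,6} D(W)={3,4,5,8}: no change
Constraint 3 (U != W) on D(U)={2,3,4,5,6} D(W)={3,4,5,8}: no change
So after constraint 3: D(U)={2,3,4,5,6}, size = 5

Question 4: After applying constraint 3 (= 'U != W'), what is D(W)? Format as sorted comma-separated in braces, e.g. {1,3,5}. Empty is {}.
Constraint 1 (U < W) on D(U)={2,3,4,5,6,8} D(W)={2,3,4,5,8}: U {2,3,4,5,6,8}->{2,3,4,5,6}; W {2,3,4,5,8}->{3,4,5,8}
Constraint 2 (U < W) on D(U)={2,3,4,5,6} D(W)={3,4,5,8}: no change
Constraint 3 (U != W) on D(U)={2,3,4,5,6} D(W)={3,4,5,8}: no change
So after constraint 3: D(W) = {3,4,5,8}

Answer: {3,4,5,8}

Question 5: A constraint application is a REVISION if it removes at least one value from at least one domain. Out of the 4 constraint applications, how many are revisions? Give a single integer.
Answer: 1

Derivation:
Constraint 1 (U < W) on D(U)={2,3,4,5,6,8} D(W)={2,3,4,5,8}: U {2,3,4,5,6,8}->{2,3,4,5,6}; W {2,3,4,5,8}->{3,4,5,8} => REVISION
Constraint 2 (U < W) on D(U)={2,3,4,5,6} D(W)={3,4,5,8}: no change => not a revision
Constraint 3 (U != W) on D(U)={2,3,4,5,6} D(W)={3,4,5,8}: no change => not a revision
Constraint 4 (U < W) on D(U)={2,3,4,5,6} D(W)={3,4,5,8}: no change => not a revision
Total revisions = 1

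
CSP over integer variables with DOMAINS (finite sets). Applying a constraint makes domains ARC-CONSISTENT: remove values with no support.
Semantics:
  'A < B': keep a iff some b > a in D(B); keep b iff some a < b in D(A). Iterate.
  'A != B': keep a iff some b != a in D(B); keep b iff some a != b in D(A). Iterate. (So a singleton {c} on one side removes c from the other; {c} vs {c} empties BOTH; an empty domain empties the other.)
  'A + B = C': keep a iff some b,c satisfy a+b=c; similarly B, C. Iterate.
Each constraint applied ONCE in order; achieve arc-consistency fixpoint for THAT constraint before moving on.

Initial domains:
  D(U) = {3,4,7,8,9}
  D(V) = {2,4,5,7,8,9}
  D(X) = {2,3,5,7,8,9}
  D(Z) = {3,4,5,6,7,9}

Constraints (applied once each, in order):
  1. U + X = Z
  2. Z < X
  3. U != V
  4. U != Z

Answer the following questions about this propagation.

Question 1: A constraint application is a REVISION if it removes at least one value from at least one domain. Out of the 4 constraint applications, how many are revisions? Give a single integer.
Constraint 1 (U + X = Z) on D(U)={3,4,7,8,9} D(X)={2,3,5,7,8,9} D(Z)={3,4,5,6,7,9}: U {3,4,7,8,9}->{3,4,7}; X {2,3,5,7,8,9}->{2,3,5}; Z {3,4,5,6,7,9}->{5,6,7,9} => REVISION
Constraint 2 (Z < X) on D(Z)={5,6,7,9} D(X)={2,3,5}: Z {5,6,7,9}->{}; X {2,3,5}->{} => REVISION
Constraint 3 (U != V) on D(U)={3,4,7} D(V)={2,4,5,7,8,9}: no change => not a revision
Constraint 4 (U != Z) on D(U)={3,4,7} D(Z)={}: U {3,4,7}->{} => REVISION
Total revisions = 3

Answer: 3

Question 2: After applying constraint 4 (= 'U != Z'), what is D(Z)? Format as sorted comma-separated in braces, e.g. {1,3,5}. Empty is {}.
Answer: {}

Derivation:
Constraint 1 (U + X = Z) on D(U)={3,4,7,8,9} D(X)={2,3,5,7,8,9} D(Z)={3,4,5,6,7,9}: U {3,4,7,8,9}->{3,4,7}; X {2,3,5,7,8,9}->{2,3,5}; Z {3,4,5,6,7,9}->{5,6,7,9}
Constraint 2 (Z < X) on D(Z)={5,6,7,9} D(X)={2,3,5}: Z {5,6,7,9}->{}; X {2,3,5}->{}
Constraint 3 (U != V) on D(U)={3,4,7} D(V)={2,4,5,7,8,9}: no change
Constraint 4 (U != Z) on D(U)={3,4,7} D(Z)={}: U {3,4,7}->{}
So after constraint 4: D(Z) = {}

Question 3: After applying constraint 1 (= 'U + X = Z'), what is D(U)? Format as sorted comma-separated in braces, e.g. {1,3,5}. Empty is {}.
Constraint 1 (U + X = Z) on D(U)={3,4,7,8,9} D(X)={2,3,5,7,8,9} D(Z)={3,4,5,6,7,9}: U {3,4,7,8,9}->{3,4,7}; X {2,3,5,7,8,9}->{2,3,5}; Z {3,4,5,6,7,9}->{5,6,7,9}
So after constraint 1: D(U) = {3,4,7}

Answer: {3,4,7}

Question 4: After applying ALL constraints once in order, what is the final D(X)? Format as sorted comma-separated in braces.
Answer: {}

Derivation:
Constraint 1 (U + X = Z) on D(U)={3,4,7,8,9} D(X)={2,3,5,7,8,9} D(Z)={3,4,5,6,7,9}: U {3,4,7,8,9}->{3,4,7}; X {2,3,5,7,8,9}->{2,3,5}; Z {3,4,5,6,7,9}->{5,6,7,9}
Constraint 2 (Z < X) on D(Z)={5,6,7,9} D(X)={2,3,5}: Z {5,6,7,9}->{}; X {2,3,5}->{}
Constraint 3 (U != V) on D(U)={3,4,7} D(V)={2,4,5,7,8,9}: no change
Constraint 4 (U != Z) on D(U)={3,4,7} D(Z)={}: U {3,4,7}->{}
So after all 4 constraints: D(X) = {}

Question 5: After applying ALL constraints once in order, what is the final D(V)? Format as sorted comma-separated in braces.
Constraint 1 (U + X = Z) on D(U)={3,4,7,8,9} D(X)={2,3,5,7,8,9} D(Z)={3,4,5,6,7,9}: U {3,4,7,8,9}->{3,4,7}; X {2,3,5,7,8,9}->{2,3,5}; Z {3,4,5,6,7,9}->{5,6,7,9}
Constraint 2 (Z < X) on D(Z)={5,6,7,9} D(X)={2,3,5}: Z {5,6,7,9}->{}; X {2,3,5}->{}
Constraint 3 (U != V) on D(U)={3,4,7} D(V)={2,4,5,7,8,9}: no change
Constraint 4 (U != Z) on D(U)={3,4,7} D(Z)={}: U {3,4,7}->{}
So after all 4 constraints: D(V) = {2,4,5,7,8,9}

Answer: {2,4,5,7,8,9}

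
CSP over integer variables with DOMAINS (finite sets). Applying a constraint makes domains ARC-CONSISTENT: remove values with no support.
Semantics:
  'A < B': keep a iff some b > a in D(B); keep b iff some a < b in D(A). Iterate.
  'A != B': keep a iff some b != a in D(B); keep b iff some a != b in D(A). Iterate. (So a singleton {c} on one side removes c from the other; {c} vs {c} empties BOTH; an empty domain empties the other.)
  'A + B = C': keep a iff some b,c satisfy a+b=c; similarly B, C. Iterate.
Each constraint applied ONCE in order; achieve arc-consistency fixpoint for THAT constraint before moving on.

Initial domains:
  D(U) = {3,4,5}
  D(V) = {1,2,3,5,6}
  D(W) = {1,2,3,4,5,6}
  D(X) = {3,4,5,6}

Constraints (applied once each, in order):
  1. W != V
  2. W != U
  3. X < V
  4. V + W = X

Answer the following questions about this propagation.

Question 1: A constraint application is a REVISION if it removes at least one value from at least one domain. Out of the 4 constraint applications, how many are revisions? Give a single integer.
Answer: 2

Derivation:
Constraint 1 (W != V) on D(W)={1,2,3,4,5,6} D(V)={1,2,3,5,6}: no change => not a revision
Constraint 2 (W != U) on D(W)={1,2,3,4,5,6} D(U)={3,4,5}: no change => not a revision
Constraint 3 (X < V) on D(X)={3,4,5,6} D(V)={1,2,3,5,6}: X {3,4,5,6}->{3,4,5}; V {1,2,3,5,6}->{5,6} => REVISION
Constraint 4 (V + W = X) on D(V)={5,6} D(W)={1,2,3,4,5,6} D(X)={3,4,5}: V {5,6}->{}; W {1,2,3,4,5,6}->{}; X {3,4,5}->{} => REVISION
Total revisions = 2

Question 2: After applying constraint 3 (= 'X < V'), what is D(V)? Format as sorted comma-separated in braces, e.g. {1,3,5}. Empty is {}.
Answer: {5,6}

Derivation:
Constraint 1 (W != V) on D(W)={1,2,3,4,5,6} D(V)={1,2,3,5,6}: no change
Constraint 2 (W != U) on D(W)={1,2,3,4,5,6} D(U)={3,4,5}: no change
Constraint 3 (X < V) on D(X)={3,4,5,6} D(V)={1,2,3,5,6}: X {3,4,5,6}->{3,4,5}; V {1,2,3,5,6}->{5,6}
So after constraint 3: D(V) = {5,6}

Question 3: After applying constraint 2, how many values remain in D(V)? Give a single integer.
Answer: 5

Derivation:
Constraint 1 (W != V) on D(W)={1,2,3,4,5,6} D(V)={1,2,3,5,6}: no change
Constraint 2 (W != U) on D(W)={1,2,3,4,5,6} D(U)={3,4,5}: no change
So after constraint 2: D(V)={1,2,3,5,6}, size = 5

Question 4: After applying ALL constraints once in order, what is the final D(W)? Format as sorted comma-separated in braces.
Constraint 1 (W != V) on D(W)={1,2,3,4,5,6} D(V)={1,2,3,5,6}: no change
Constraint 2 (W != U) on D(W)={1,2,3,4,5,6} D(U)={3,4,5}: no change
Constraint 3 (X < V) on D(X)={3,4,5,6} D(V)={1,2,3,5,6}: X {3,4,5,6}->{3,4,5}; V {1,2,3,5,6}->{5,6}
Constraint 4 (V + W = X) on D(V)={5,6} D(W)={1,2,3,4,5,6} D(X)={3,4,5}: V {5,6}->{}; W {1,2,3,4,5,6}->{}; X {3,4,5}->{}
So after all 4 constraints: D(W) = {}

Answer: {}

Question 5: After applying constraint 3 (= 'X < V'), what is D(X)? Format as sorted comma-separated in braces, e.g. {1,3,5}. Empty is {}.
Constraint 1 (W != V) on D(W)={1,2,3,4,5,6} D(V)={1,2,3,5,6}: no change
Constraint 2 (W != U) on D(W)={1,2,3,4,5,6} D(U)={3,4,5}: no change
Constraint 3 (X < V) on D(X)={3,4,5,6} D(V)={1,2,3,5,6}: X {3,4,5,6}->{3,4,5}; V {1,2,3,5,6}->{5,6}
So after constraint 3: D(X) = {3,4,5}

Answer: {3,4,5}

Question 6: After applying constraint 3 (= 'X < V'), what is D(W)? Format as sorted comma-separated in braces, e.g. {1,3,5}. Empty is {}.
Answer: {1,2,3,4,5,6}

Derivation:
Constraint 1 (W != V) on D(W)={1,2,3,4,5,6} D(V)={1,2,3,5,6}: no change
Constraint 2 (W != U) on D(W)={1,2,3,4,5,6} D(U)={3,4,5}: no change
Constraint 3 (X < V) on D(X)={3,4,5,6} D(V)={1,2,3,5,6}: X {3,4,5,6}->{3,4,5}; V {1,2,3,5,6}->{5,6}
So after constraint 3: D(W) = {1,2,3,4,5,6}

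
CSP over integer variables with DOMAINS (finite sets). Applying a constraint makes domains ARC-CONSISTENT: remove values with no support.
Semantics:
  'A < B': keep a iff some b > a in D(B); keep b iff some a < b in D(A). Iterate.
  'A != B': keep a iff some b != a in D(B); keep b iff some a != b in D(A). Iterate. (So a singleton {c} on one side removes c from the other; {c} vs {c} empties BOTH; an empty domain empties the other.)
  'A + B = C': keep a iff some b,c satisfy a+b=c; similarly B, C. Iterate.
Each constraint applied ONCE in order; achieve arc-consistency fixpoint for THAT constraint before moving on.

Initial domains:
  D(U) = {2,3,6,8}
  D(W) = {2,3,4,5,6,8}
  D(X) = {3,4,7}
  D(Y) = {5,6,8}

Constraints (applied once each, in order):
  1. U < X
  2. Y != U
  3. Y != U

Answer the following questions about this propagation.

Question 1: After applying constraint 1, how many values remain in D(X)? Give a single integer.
Constraint 1 (U < X) on D(U)={2,3,6,8} D(X)={3,4,7}: U {2,3,6,8}->{2,3,6}
So after constraint 1: D(X)={3,4,7}, size = 3

Answer: 3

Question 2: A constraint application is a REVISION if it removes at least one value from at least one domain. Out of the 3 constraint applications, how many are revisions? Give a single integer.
Answer: 1

Derivation:
Constraint 1 (U < X) on D(U)={2,3,6,8} D(X)={3,4,7}: U {2,3,6,8}->{2,3,6} => REVISION
Constraint 2 (Y != U) on D(Y)={5,6,8} D(U)={2,3,6}: no change => not a revision
Constraint 3 (Y != U) on D(Y)={5,6,8} D(U)={2,3,6}: no change => not a revision
Total revisions = 1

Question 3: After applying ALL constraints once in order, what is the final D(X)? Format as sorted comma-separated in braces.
Answer: {3,4,7}

Derivation:
Constraint 1 (U < X) on D(U)={2,3,6,8} D(X)={3,4,7}: U {2,3,6,8}->{2,3,6}
Constraint 2 (Y != U) on D(Y)={5,6,8} D(U)={2,3,6}: no change
Constraint 3 (Y != U) on D(Y)={5,6,8} D(U)={2,3,6}: no change
So after all 3 constraints: D(X) = {3,4,7}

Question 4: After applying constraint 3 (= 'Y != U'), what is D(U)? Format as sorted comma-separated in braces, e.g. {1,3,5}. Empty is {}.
Constraint 1 (U < X) on D(U)={2,3,6,8} D(X)={3,4,7}: U {2,3,6,8}->{2,3,6}
Constraint 2 (Y != U) on D(Y)={5,6,8} D(U)={2,3,6}: no change
Constraint 3 (Y != U) on D(Y)={5,6,8} D(U)={2,3,6}: no change
So after constraint 3: D(U) = {2,3,6}

Answer: {2,3,6}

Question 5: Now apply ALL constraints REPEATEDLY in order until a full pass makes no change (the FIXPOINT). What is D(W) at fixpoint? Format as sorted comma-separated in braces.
pass 0 (initial): D(W)={2,3,4,5,6,8}
pass 1: U {2,3,6,8}->{2,3,6}
pass 2: no change
Fixpoint after 2 passes: D(W) = {2,3,4,5,6,8}

Answer: {2,3,4,5,6,8}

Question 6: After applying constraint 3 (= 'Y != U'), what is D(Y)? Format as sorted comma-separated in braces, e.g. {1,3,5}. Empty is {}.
Answer: {5,6,8}

Derivation:
Constraint 1 (U < X) on D(U)={2,3,6,8} D(X)={3,4,7}: U {2,3,6,8}->{2,3,6}
Constraint 2 (Y != U) on D(Y)={5,6,8} D(U)={2,3,6}: no change
Constraint 3 (Y != U) on D(Y)={5,6,8} D(U)={2,3,6}: no change
So after constraint 3: D(Y) = {5,6,8}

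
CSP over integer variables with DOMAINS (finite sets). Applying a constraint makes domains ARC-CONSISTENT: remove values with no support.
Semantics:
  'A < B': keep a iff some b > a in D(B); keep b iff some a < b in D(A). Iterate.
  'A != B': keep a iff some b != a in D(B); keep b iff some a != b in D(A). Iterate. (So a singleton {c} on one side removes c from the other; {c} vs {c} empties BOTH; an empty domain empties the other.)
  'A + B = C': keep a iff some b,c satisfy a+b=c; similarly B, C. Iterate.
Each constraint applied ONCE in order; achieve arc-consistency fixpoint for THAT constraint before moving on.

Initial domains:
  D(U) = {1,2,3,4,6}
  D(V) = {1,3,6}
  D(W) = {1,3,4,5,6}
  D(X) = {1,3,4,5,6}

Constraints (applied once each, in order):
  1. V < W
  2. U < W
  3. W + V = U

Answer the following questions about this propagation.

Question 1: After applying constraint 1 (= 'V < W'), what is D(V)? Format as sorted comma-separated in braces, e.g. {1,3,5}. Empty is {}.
Answer: {1,3}

Derivation:
Constraint 1 (V < W) on D(V)={1,3,6} D(W)={1,3,4,5,6}: V {1,3,6}->{1,3}; W {1,3,4,5,6}->{3,4,5,6}
So after constraint 1: D(V) = {1,3}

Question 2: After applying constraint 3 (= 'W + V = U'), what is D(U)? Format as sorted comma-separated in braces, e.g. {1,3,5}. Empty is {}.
Constraint 1 (V < W) on D(V)={1,3,6} D(W)={1,3,4,5,6}: V {1,3,6}->{1,3}; W {1,3,4,5,6}->{3,4,5,6}
Constraint 2 (U < W) on D(U)={1,2,3,4,6} D(W)={3,4,5,6}: U {1,2,3,4,6}->{1,2,3,4}
Constraint 3 (W + V = U) on D(W)={3,4,5,6} D(V)={1,3} D(U)={1,2,3,4}: W {3,4,5,6}->{3}; V {1,3}->{1}; U {1,2,3,4}->{4}
So after constraint 3: D(U) = {4}

Answer: {4}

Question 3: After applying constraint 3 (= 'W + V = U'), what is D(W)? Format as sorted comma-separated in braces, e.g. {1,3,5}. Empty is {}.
Answer: {3}

Derivation:
Constraint 1 (V < W) on D(V)={1,3,6} D(W)={1,3,4,5,6}: V {1,3,6}->{1,3}; W {1,3,4,5,6}->{3,4,5,6}
Constraint 2 (U < W) on D(U)={1,2,3,4,6} D(W)={3,4,5,6}: U {1,2,3,4,6}->{1,2,3,4}
Constraint 3 (W + V = U) on D(W)={3,4,5,6} D(V)={1,3} D(U)={1,2,3,4}: W {3,4,5,6}->{3}; V {1,3}->{1}; U {1,2,3,4}->{4}
So after constraint 3: D(W) = {3}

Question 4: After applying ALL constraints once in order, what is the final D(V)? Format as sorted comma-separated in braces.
Constraint 1 (V < W) on D(V)={1,3,6} D(W)={1,3,4,5,6}: V {1,3,6}->{1,3}; W {1,3,4,5,6}->{3,4,5,6}
Constraint 2 (U < W) on D(U)={1,2,3,4,6} D(W)={3,4,5,6}: U {1,2,3,4,6}->{1,2,3,4}
Constraint 3 (W + V = U) on D(W)={3,4,5,6} D(V)={1,3} D(U)={1,2,3,4}: W {3,4,5,6}->{3}; V {1,3}->{1}; U {1,2,3,4}->{4}
So after all 3 constraints: D(V) = {1}

Answer: {1}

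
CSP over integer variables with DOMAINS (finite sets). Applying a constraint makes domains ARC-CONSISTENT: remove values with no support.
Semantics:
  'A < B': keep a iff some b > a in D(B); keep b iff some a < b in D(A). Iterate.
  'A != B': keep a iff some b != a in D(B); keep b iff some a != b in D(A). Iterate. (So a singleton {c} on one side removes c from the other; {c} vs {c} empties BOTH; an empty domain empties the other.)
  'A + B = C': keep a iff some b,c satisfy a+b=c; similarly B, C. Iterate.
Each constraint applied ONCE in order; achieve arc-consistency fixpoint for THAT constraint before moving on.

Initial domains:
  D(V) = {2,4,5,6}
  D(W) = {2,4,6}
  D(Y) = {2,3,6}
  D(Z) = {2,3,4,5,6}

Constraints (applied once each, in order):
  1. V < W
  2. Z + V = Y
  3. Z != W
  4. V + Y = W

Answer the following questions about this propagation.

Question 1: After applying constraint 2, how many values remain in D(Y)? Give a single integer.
Constraint 1 (V < W) on D(V)={2,4,5,6} D(W)={2,4,6}: V {2,4,5,6}->{2,4,5}; W {2,4,6}->{4,6}
Constraint 2 (Z + V = Y) on D(Z)={2,3,4,5,6} D(V)={2,4,5} D(Y)={2,3,6}: Z {2,3,4,5,6}->{2,4}; V {2,4,5}->{2,4}; Y {2,3,6}->{6}
So after constraint 2: D(Y)={6}, size = 1

Answer: 1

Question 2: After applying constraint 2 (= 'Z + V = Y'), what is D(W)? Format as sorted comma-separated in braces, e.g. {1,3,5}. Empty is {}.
Constraint 1 (V < W) on D(V)={2,4,5,6} D(W)={2,4,6}: V {2,4,5,6}->{2,4,5}; W {2,4,6}->{4,6}
Constraint 2 (Z + V = Y) on D(Z)={2,3,4,5,6} D(V)={2,4,5} D(Y)={2,3,6}: Z {2,3,4,5,6}->{2,4}; V {2,4,5}->{2,4}; Y {2,3,6}->{6}
So after constraint 2: D(W) = {4,6}

Answer: {4,6}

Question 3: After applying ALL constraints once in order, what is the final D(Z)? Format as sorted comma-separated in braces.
Constraint 1 (V < W) on D(V)={2,4,5,6} D(W)={2,4,6}: V {2,4,5,6}->{2,4,5}; W {2,4,6}->{4,6}
Constraint 2 (Z + V = Y) on D(Z)={2,3,4,5,6} D(V)={2,4,5} D(Y)={2,3,6}: Z {2,3,4,5,6}->{2,4}; V {2,4,5}->{2,4}; Y {2,3,6}->{6}
Constraint 3 (Z != W) on D(Z)={2,4} D(W)={4,6}: no change
Constraint 4 (V + Y = W) on D(V)={2,4} D(Y)={6} D(W)={4,6}: V {2,4}->{}; Y {6}->{}; W {4,6}->{}
So after all 4 constraints: D(Z) = {2,4}

Answer: {2,4}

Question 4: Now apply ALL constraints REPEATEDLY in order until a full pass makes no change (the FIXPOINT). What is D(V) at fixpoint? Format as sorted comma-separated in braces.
Answer: {}

Derivation:
pass 0 (initial): D(V)={2,4,5,6}
pass 1: V {2,4,5,6}->{}; W {2,4,6}->{}; Y {2,3,6}->{}; Z {2,3,4,5,6}->{2,4}
pass 2: Z {2,4}->{}
pass 3: no change
Fixpoint after 3 passes: D(V) = {}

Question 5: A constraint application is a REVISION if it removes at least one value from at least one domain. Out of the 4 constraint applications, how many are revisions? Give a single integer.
Constraint 1 (V < W) on D(V)={2,4,5,6} D(W)={2,4,6}: V {2,4,5,6}->{2,4,5}; W {2,4,6}->{4,6} => REVISION
Constraint 2 (Z + V = Y) on D(Z)={2,3,4,5,6} D(V)={2,4,5} D(Y)={2,3,6}: Z {2,3,4,5,6}->{2,4}; V {2,4,5}->{2,4}; Y {2,3,6}->{6} => REVISION
Constraint 3 (Z != W) on D(Z)={2,4} D(W)={4,6}: no change => not a revision
Constraint 4 (V + Y = W) on D(V)={2,4} D(Y)={6} D(W)={4,6}: V {2,4}->{}; Y {6}->{}; W {4,6}->{} => REVISION
Total revisions = 3

Answer: 3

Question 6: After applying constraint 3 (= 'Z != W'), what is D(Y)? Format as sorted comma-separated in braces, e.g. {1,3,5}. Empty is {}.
Constraint 1 (V < W) on D(V)={2,4,5,6} D(W)={2,4,6}: V {2,4,5,6}->{2,4,5}; W {2,4,6}->{4,6}
Constraint 2 (Z + V = Y) on D(Z)={2,3,4,5,6} D(V)={2,4,5} D(Y)={2,3,6}: Z {2,3,4,5,6}->{2,4}; V {2,4,5}->{2,4}; Y {2,3,6}->{6}
Constraint 3 (Z != W) on D(Z)={2,4} D(W)={4,6}: no change
So after constraint 3: D(Y) = {6}

Answer: {6}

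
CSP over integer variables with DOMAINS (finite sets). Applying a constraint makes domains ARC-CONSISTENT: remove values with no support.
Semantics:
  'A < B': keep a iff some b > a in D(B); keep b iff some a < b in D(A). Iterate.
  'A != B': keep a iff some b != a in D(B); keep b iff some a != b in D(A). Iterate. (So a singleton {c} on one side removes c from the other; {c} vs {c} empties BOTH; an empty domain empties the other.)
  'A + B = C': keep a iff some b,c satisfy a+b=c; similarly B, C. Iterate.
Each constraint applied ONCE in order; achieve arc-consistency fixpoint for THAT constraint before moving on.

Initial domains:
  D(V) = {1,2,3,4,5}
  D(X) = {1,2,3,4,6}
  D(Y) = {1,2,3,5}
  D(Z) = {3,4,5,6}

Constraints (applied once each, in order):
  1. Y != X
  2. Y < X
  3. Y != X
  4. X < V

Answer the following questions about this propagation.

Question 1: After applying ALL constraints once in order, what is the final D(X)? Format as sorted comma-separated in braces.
Answer: {2,3,4}

Derivation:
Constraint 1 (Y != X) on D(Y)={1,2,3,5} D(X)={1,2,3,4,6}: no change
Constraint 2 (Y < X) on D(Y)={1,2,3,5} D(X)={1,2,3,4,6}: X {1,2,3,4,6}->{2,3,4,6}
Constraint 3 (Y != X) on D(Y)={1,2,3,5} D(X)={2,3,4,6}: no change
Constraint 4 (X < V) on D(X)={2,3,4,6} D(V)={1,2,3,4,5}: X {2,3,4,6}->{2,3,4}; V {1,2,3,4,5}->{3,4,5}
So after all 4 constraints: D(X) = {2,3,4}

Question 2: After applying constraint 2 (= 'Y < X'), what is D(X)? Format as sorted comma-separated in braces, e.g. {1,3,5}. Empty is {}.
Constraint 1 (Y != X) on D(Y)={1,2,3,5} D(X)={1,2,3,4,6}: no change
Constraint 2 (Y < X) on D(Y)={1,2,3,5} D(X)={1,2,3,4,6}: X {1,2,3,4,6}->{2,3,4,6}
So after constraint 2: D(X) = {2,3,4,6}

Answer: {2,3,4,6}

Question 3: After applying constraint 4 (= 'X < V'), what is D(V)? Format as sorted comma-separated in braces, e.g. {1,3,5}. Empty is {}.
Answer: {3,4,5}

Derivation:
Constraint 1 (Y != X) on D(Y)={1,2,3,5} D(X)={1,2,3,4,6}: no change
Constraint 2 (Y < X) on D(Y)={1,2,3,5} D(X)={1,2,3,4,6}: X {1,2,3,4,6}->{2,3,4,6}
Constraint 3 (Y != X) on D(Y)={1,2,3,5} D(X)={2,3,4,6}: no change
Constraint 4 (X < V) on D(X)={2,3,4,6} D(V)={1,2,3,4,5}: X {2,3,4,6}->{2,3,4}; V {1,2,3,4,5}->{3,4,5}
So after constraint 4: D(V) = {3,4,5}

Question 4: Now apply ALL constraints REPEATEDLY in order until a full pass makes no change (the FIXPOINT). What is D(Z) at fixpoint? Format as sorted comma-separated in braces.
Answer: {3,4,5,6}

Derivation:
pass 0 (initial): D(Z)={3,4,5,6}
pass 1: V {1,2,3,4,5}->{3,4,5}; X {1,2,3,4,6}->{2,3,4}
pass 2: Y {1,2,3,5}->{1,2,3}
pass 3: no change
Fixpoint after 3 passes: D(Z) = {3,4,5,6}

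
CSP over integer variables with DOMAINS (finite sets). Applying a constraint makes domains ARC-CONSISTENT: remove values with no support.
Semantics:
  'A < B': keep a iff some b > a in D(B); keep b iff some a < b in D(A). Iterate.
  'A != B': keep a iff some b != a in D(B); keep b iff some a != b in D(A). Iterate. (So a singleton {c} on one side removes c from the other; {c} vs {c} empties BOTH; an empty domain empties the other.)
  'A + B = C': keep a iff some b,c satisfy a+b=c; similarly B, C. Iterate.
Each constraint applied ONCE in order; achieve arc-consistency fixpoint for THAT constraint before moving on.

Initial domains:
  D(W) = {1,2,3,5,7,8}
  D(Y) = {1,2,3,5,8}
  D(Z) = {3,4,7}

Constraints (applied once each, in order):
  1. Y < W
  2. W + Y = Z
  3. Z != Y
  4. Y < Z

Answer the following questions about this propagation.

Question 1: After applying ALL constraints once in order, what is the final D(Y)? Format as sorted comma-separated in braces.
Constraint 1 (Y < W) on D(Y)={1,2,3,5,8} D(W)={1,2,3,5,7,8}: Y {1,2,3,5,8}->{1,2,3,5}; W {1,2,3,5,7,8}->{2,3,5,7,8}
Constraint 2 (W + Y = Z) on D(W)={2,3,5,7,8} D(Y)={1,2,3,5} D(Z)={3,4,7}: W {2,3,5,7,8}->{2,3,5}; Y {1,2,3,5}->{1,2,5}
Constraint 3 (Z != Y) on D(Z)={3,4,7} D(Y)={1,2,5}: no change
Constraint 4 (Y < Z) on D(Y)={1,2,5} D(Z)={3,4,7}: no change
So after all 4 constraints: D(Y) = {1,2,5}

Answer: {1,2,5}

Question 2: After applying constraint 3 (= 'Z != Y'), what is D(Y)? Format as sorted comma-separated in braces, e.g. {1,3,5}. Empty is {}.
Constraint 1 (Y < W) on D(Y)={1,2,3,5,8} D(W)={1,2,3,5,7,8}: Y {1,2,3,5,8}->{1,2,3,5}; W {1,2,3,5,7,8}->{2,3,5,7,8}
Constraint 2 (W + Y = Z) on D(W)={2,3,5,7,8} D(Y)={1,2,3,5} D(Z)={3,4,7}: W {2,3,5,7,8}->{2,3,5}; Y {1,2,3,5}->{1,2,5}
Constraint 3 (Z != Y) on D(Z)={3,4,7} D(Y)={1,2,5}: no change
So after constraint 3: D(Y) = {1,2,5}

Answer: {1,2,5}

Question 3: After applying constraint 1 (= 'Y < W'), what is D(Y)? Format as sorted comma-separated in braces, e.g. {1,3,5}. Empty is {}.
Answer: {1,2,3,5}

Derivation:
Constraint 1 (Y < W) on D(Y)={1,2,3,5,8} D(W)={1,2,3,5,7,8}: Y {1,2,3,5,8}->{1,2,3,5}; W {1,2,3,5,7,8}->{2,3,5,7,8}
So after constraint 1: D(Y) = {1,2,3,5}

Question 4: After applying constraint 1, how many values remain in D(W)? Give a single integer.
Constraint 1 (Y < W) on D(Y)={1,2,3,5,8} D(W)={1,2,3,5,7,8}: Y {1,2,3,5,8}->{1,2,3,5}; W {1,2,3,5,7,8}->{2,3,5,7,8}
So after constraint 1: D(W)={2,3,5,7,8}, size = 5

Answer: 5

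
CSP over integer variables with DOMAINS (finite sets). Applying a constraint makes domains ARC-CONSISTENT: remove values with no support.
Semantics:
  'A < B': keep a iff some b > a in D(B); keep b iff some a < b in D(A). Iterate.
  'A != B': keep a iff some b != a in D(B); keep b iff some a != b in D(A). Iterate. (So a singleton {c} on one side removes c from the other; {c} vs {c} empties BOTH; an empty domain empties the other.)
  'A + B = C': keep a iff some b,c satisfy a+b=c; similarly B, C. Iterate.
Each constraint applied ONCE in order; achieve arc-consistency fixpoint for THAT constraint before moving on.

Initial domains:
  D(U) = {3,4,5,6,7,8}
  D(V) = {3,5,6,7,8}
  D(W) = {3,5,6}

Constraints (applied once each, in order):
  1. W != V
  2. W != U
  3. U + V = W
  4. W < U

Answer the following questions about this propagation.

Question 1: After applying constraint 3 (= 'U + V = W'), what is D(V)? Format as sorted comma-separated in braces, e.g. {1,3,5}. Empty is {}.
Constraint 1 (W != V) on D(W)={3,5,6} D(V)={3,5,6,7,8}: no change
Constraint 2 (W != U) on D(W)={3,5,6} D(U)={3,4,5,6,7,8}: no change
Constraint 3 (U + V = W) on D(U)={3,4,5,6,7,8} D(V)={3,5,6,7,8} D(W)={3,5,6}: U {3,4,5,6,7,8}->{3}; V {3,5,6,7,8}->{3}; W {3,5,6}->{6}
So after constraint 3: D(V) = {3}

Answer: {3}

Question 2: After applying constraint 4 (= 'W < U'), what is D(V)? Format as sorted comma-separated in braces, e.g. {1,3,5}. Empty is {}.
Answer: {3}

Derivation:
Constraint 1 (W != V) on D(W)={3,5,6} D(V)={3,5,6,7,8}: no change
Constraint 2 (W != U) on D(W)={3,5,6} D(U)={3,4,5,6,7,8}: no change
Constraint 3 (U + V = W) on D(U)={3,4,5,6,7,8} D(V)={3,5,6,7,8} D(W)={3,5,6}: U {3,4,5,6,7,8}->{3}; V {3,5,6,7,8}->{3}; W {3,5,6}->{6}
Constraint 4 (W < U) on D(W)={6} D(U)={3}: W {6}->{}; U {3}->{}
So after constraint 4: D(V) = {3}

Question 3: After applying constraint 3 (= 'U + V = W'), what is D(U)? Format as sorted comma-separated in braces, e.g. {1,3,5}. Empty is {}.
Constraint 1 (W != V) on D(W)={3,5,6} D(V)={3,5,6,7,8}: no change
Constraint 2 (W != U) on D(W)={3,5,6} D(U)={3,4,5,6,7,8}: no change
Constraint 3 (U + V = W) on D(U)={3,4,5,6,7,8} D(V)={3,5,6,7,8} D(W)={3,5,6}: U {3,4,5,6,7,8}->{3}; V {3,5,6,7,8}->{3}; W {3,5,6}->{6}
So after constraint 3: D(U) = {3}

Answer: {3}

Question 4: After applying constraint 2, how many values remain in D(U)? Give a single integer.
Answer: 6

Derivation:
Constraint 1 (W != V) on D(W)={3,5,6} D(V)={3,5,6,7,8}: no change
Constraint 2 (W != U) on D(W)={3,5,6} D(U)={3,4,5,6,7,8}: no change
So after constraint 2: D(U)={3,4,5,6,7,8}, size = 6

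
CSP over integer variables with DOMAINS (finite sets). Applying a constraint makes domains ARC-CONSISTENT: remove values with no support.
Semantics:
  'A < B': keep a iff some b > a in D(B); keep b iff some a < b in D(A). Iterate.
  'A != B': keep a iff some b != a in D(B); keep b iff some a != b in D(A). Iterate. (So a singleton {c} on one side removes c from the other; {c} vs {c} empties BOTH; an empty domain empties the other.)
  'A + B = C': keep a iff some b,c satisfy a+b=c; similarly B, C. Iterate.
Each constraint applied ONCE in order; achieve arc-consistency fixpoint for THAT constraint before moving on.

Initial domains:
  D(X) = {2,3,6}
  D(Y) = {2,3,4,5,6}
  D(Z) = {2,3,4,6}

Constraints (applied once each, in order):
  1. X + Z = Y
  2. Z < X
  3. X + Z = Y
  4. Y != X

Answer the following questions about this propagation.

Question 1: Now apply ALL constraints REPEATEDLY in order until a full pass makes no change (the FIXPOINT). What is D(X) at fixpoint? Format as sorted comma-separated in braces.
pass 0 (initial): D(X)={2,3,6}
pass 1: X {2,3,6}->{3}; Y {2,3,4,5,6}->{5}; Z {2,3,4,6}->{2}
pass 2: no change
Fixpoint after 2 passes: D(X) = {3}

Answer: {3}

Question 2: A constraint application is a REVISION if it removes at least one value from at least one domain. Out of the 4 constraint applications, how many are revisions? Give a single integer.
Answer: 3

Derivation:
Constraint 1 (X + Z = Y) on D(X)={2,3,6} D(Z)={2,3,4,6} D(Y)={2,3,4,5,6}: X {2,3,6}->{2,3}; Z {2,3,4,6}->{2,3,4}; Y {2,3,4,5,6}->{4,5,6} => REVISION
Constraint 2 (Z < X) on D(Z)={2,3,4} D(X)={2,3}: Z {2,3,4}->{2}; X {2,3}->{3} => REVISION
Constraint 3 (X + Z = Y) on D(X)={3} D(Z)={2} D(Y)={4,5,6}: Y {4,5,6}->{5} => REVISION
Constraint 4 (Y != X) on D(Y)={5} D(X)={3}: no change => not a revision
Total revisions = 3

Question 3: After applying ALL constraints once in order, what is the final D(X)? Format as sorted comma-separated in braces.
Answer: {3}

Derivation:
Constraint 1 (X + Z = Y) on D(X)={2,3,6} D(Z)={2,3,4,6} D(Y)={2,3,4,5,6}: X {2,3,6}->{2,3}; Z {2,3,4,6}->{2,3,4}; Y {2,3,4,5,6}->{4,5,6}
Constraint 2 (Z < X) on D(Z)={2,3,4} D(X)={2,3}: Z {2,3,4}->{2}; X {2,3}->{3}
Constraint 3 (X + Z = Y) on D(X)={3} D(Z)={2} D(Y)={4,5,6}: Y {4,5,6}->{5}
Constraint 4 (Y != X) on D(Y)={5} D(X)={3}: no change
So after all 4 constraints: D(X) = {3}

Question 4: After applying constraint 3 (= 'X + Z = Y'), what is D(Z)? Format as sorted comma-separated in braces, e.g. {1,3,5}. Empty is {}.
Constraint 1 (X + Z = Y) on D(X)={2,3,6} D(Z)={2,3,4,6} D(Y)={2,3,4,5,6}: X {2,3,6}->{2,3}; Z {2,3,4,6}->{2,3,4}; Y {2,3,4,5,6}->{4,5,6}
Constraint 2 (Z < X) on D(Z)={2,3,4} D(X)={2,3}: Z {2,3,4}->{2}; X {2,3}->{3}
Constraint 3 (X + Z = Y) on D(X)={3} D(Z)={2} D(Y)={4,5,6}: Y {4,5,6}->{5}
So after constraint 3: D(Z) = {2}

Answer: {2}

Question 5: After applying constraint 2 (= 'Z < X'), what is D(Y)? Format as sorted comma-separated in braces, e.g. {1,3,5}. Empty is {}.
Answer: {4,5,6}

Derivation:
Constraint 1 (X + Z = Y) on D(X)={2,3,6} D(Z)={2,3,4,6} D(Y)={2,3,4,5,6}: X {2,3,6}->{2,3}; Z {2,3,4,6}->{2,3,4}; Y {2,3,4,5,6}->{4,5,6}
Constraint 2 (Z < X) on D(Z)={2,3,4} D(X)={2,3}: Z {2,3,4}->{2}; X {2,3}->{3}
So after constraint 2: D(Y) = {4,5,6}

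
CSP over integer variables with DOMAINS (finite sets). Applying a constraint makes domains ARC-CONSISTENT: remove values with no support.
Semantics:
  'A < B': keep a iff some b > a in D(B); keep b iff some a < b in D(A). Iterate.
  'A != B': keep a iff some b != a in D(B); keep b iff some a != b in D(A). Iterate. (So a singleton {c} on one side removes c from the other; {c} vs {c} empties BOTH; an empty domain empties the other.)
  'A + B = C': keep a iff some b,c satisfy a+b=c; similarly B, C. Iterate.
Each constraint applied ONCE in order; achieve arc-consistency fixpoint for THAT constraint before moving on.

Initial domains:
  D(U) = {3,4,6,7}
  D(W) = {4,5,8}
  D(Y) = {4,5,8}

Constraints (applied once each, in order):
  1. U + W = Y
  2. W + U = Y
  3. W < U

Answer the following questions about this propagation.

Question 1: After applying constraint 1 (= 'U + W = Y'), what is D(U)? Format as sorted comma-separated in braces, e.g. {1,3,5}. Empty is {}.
Constraint 1 (U + W = Y) on D(U)={3,4,6,7} D(W)={4,5,8} D(Y)={4,5,8}: U {3,4,6,7}->{3,4}; W {4,5,8}->{4,5}; Y {4,5,8}->{8}
So after constraint 1: D(U) = {3,4}

Answer: {3,4}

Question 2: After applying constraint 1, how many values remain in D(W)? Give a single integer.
Answer: 2

Derivation:
Constraint 1 (U + W = Y) on D(U)={3,4,6,7} D(W)={4,5,8} D(Y)={4,5,8}: U {3,4,6,7}->{3,4}; W {4,5,8}->{4,5}; Y {4,5,8}->{8}
So after constraint 1: D(W)={4,5}, size = 2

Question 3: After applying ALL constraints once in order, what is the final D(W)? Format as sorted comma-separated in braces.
Answer: {}

Derivation:
Constraint 1 (U + W = Y) on D(U)={3,4,6,7} D(W)={4,5,8} D(Y)={4,5,8}: U {3,4,6,7}->{3,4}; W {4,5,8}->{4,5}; Y {4,5,8}->{8}
Constraint 2 (W + U = Y) on D(W)={4,5} D(U)={3,4} D(Y)={8}: no change
Constraint 3 (W < U) on D(W)={4,5} D(U)={3,4}: W {4,5}->{}; U {3,4}->{}
So after all 3 constraints: D(W) = {}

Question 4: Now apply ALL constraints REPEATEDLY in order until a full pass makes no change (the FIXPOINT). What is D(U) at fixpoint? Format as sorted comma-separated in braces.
Answer: {}

Derivation:
pass 0 (initial): D(U)={3,4,6,7}
pass 1: U {3,4,6,7}->{}; W {4,5,8}->{}; Y {4,5,8}->{8}
pass 2: Y {8}->{}
pass 3: no change
Fixpoint after 3 passes: D(U) = {}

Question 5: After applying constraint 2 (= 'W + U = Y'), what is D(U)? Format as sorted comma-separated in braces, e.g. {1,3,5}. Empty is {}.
Constraint 1 (U + W = Y) on D(U)={3,4,6,7} D(W)={4,5,8} D(Y)={4,5,8}: U {3,4,6,7}->{3,4}; W {4,5,8}->{4,5}; Y {4,5,8}->{8}
Constraint 2 (W + U = Y) on D(W)={4,5} D(U)={3,4} D(Y)={8}: no change
So after constraint 2: D(U) = {3,4}

Answer: {3,4}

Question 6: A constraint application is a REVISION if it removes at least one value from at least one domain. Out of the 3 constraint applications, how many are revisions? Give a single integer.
Answer: 2

Derivation:
Constraint 1 (U + W = Y) on D(U)={3,4,6,7} D(W)={4,5,8} D(Y)={4,5,8}: U {3,4,6,7}->{3,4}; W {4,5,8}->{4,5}; Y {4,5,8}->{8} => REVISION
Constraint 2 (W + U = Y) on D(W)={4,5} D(U)={3,4} D(Y)={8}: no change => not a revision
Constraint 3 (W < U) on D(W)={4,5} D(U)={3,4}: W {4,5}->{}; U {3,4}->{} => REVISION
Total revisions = 2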